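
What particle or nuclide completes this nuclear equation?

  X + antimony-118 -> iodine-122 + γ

Conserve mass number: A + 118 = 122 + 0, so A = 4.
Conserve atomic number: Z + 51 = 53 + 0, so Z = 2.
A = 4 and Z = 2 is helium-4 — an alpha particle.

alpha particle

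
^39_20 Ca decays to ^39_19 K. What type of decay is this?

beta-plus decay or electron capture

ΔA = 39 − 39 = 0; ΔZ = 19 − 20 = -1.
A is unchanged and Z drops by 1 — a proton has become a neutron (β⁺ emission or electron capture).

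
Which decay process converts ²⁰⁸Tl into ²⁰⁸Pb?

beta-minus decay

ΔA = 208 − 208 = 0; ΔZ = 82 − 81 = +1.
A is unchanged and Z rises by 1 — a neutron has become a proton (β⁻ decay).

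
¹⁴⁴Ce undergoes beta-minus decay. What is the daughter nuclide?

Pr-144

Beta-minus decay: mass number changes by +0, atomic number by +1.
A: 144 = 144; Z: 58 + 1 = 59.
Z = 59 is praseodymium, so the daughter is ¹⁴⁴Pr.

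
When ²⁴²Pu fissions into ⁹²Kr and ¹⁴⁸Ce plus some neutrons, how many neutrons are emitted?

Conserve mass number: 242 = 92 + 148 + k, so k = 242 − 240 = 2.
Check atomic number: 94 = 36 + 58 + 0 = 94. ✓

2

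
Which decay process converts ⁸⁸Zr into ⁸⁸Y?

ΔA = 88 − 88 = 0; ΔZ = 39 − 40 = -1.
A is unchanged and Z drops by 1 — a proton has become a neutron (β⁺ emission or electron capture).

beta-plus decay or electron capture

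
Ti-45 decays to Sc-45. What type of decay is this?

beta-plus decay or electron capture

ΔA = 45 − 45 = 0; ΔZ = 21 − 22 = -1.
A is unchanged and Z drops by 1 — a proton has become a neutron (β⁺ emission or electron capture).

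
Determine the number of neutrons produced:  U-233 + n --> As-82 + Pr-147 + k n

5

Conserve mass number: 234 = 82 + 147 + k, so k = 234 − 229 = 5.
Check atomic number: 92 = 33 + 59 + 0 = 92. ✓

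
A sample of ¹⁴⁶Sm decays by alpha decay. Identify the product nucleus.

Nd-142

Alpha decay: mass number changes by -4, atomic number by -2.
A: 146 − 4 = 142; Z: 62 − 2 = 60.
Z = 60 is neodymium, so the daughter is ¹⁴²Nd.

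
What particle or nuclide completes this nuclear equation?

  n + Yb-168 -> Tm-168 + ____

proton

Conserve mass number: 1 + 168 = 168 + A, so A = 1.
Conserve atomic number: 0 + 70 = 69 + Z, so Z = 1.
A = 1 and Z = 1 is H-1 — a proton.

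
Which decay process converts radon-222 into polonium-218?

ΔA = 218 − 222 = -4; ΔZ = 84 − 86 = -2.
A drops by 4 and Z drops by 2 — the signature of alpha emission.

alpha decay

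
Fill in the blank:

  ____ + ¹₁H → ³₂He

Conserve mass number: A + 1 = 3, so A = 2.
Conserve atomic number: Z + 1 = 2, so Z = 1.
A = 2 and Z = 1 is ²₁H — a deuteron.

deuteron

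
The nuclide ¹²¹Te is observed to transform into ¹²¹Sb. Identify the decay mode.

ΔA = 121 − 121 = 0; ΔZ = 51 − 52 = -1.
A is unchanged and Z drops by 1 — a proton has become a neutron (β⁺ emission or electron capture).

beta-plus decay or electron capture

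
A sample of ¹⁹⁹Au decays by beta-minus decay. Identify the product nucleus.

Hg-199

Beta-minus decay: mass number changes by +0, atomic number by +1.
A: 199 = 199; Z: 79 + 1 = 80.
Z = 80 is mercury, so the daughter is ¹⁹⁹Hg.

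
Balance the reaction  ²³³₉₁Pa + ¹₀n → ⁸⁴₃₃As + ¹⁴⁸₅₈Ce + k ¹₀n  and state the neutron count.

Conserve mass number: 234 = 84 + 148 + k, so k = 234 − 232 = 2.
Check atomic number: 91 = 33 + 58 + 0 = 91. ✓

2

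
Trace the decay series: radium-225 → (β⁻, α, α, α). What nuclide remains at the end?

Bi-213

Start: (A, Z) = (225, 88).
After β⁻: (225, 89).
After α: (221, 87).
After α: (217, 85).
After α: (213, 83).
Z = 83 is bismuth.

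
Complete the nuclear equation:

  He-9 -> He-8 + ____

Conserve mass number: 9 = 8 + A, so A = 1.
Conserve atomic number: 2 = 2 + Z, so Z = 0.
A = 1 and Z = 0 is n — a neutron.

neutron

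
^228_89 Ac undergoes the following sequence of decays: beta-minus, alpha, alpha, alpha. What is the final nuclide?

Po-216

Start: (A, Z) = (228, 89).
After β⁻: (228, 90).
After α: (224, 88).
After α: (220, 86).
After α: (216, 84).
Z = 84 is polonium.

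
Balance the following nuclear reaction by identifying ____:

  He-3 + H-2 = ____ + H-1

Conserve mass number: 3 + 2 = A + 1, so A = 4.
Conserve atomic number: 2 + 1 = Z + 1, so Z = 2.
A = 4 and Z = 2 is He-4 — an alpha particle.

He-4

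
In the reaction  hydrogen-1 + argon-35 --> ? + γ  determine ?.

K-36

Conserve mass number: 1 + 35 = A + 0, so A = 36.
Conserve atomic number: 1 + 18 = Z + 0, so Z = 19.
Z = 19 is potassium, so the species is potassium-36.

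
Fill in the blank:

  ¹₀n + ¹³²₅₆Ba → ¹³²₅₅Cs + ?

proton

Conserve mass number: 1 + 132 = 132 + A, so A = 1.
Conserve atomic number: 0 + 56 = 55 + Z, so Z = 1.
A = 1 and Z = 1 is ¹₁H — a proton.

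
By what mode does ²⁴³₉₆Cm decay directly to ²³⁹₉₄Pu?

alpha decay

ΔA = 239 − 243 = -4; ΔZ = 94 − 96 = -2.
A drops by 4 and Z drops by 2 — the signature of alpha emission.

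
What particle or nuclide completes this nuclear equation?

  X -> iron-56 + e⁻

Mn-56

Conserve mass number: A = 56 + 0, so A = 56.
Conserve atomic number: Z = 26 − 1, so Z = 25.
Z = 25 is manganese, so the species is manganese-56.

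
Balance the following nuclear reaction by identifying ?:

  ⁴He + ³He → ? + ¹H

Conserve mass number: 4 + 3 = A + 1, so A = 6.
Conserve atomic number: 2 + 2 = Z + 1, so Z = 3.
Z = 3 is lithium, so the species is ⁶Li.

Li-6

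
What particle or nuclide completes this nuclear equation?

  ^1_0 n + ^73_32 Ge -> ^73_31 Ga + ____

Conserve mass number: 1 + 73 = 73 + A, so A = 1.
Conserve atomic number: 0 + 32 = 31 + Z, so Z = 1.
A = 1 and Z = 1 is ^1_1 H — a proton.

proton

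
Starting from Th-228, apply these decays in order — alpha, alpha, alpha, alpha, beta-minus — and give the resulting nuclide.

Start: (A, Z) = (228, 90).
After α: (224, 88).
After α: (220, 86).
After α: (216, 84).
After α: (212, 82).
After β⁻: (212, 83).
Z = 83 is bismuth.

Bi-212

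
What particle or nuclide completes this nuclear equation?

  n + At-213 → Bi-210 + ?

alpha particle

Conserve mass number: 1 + 213 = 210 + A, so A = 4.
Conserve atomic number: 0 + 85 = 83 + Z, so Z = 2.
A = 4 and Z = 2 is He-4 — an alpha particle.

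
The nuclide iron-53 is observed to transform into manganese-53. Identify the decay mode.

beta-plus decay or electron capture

ΔA = 53 − 53 = 0; ΔZ = 25 − 26 = -1.
A is unchanged and Z drops by 1 — a proton has become a neutron (β⁺ emission or electron capture).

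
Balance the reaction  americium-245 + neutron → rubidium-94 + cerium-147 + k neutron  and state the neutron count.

Conserve mass number: 246 = 94 + 147 + k, so k = 246 − 241 = 5.
Check atomic number: 95 = 37 + 58 + 0 = 95. ✓

5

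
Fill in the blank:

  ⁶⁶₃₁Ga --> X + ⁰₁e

Zn-66

Conserve mass number: 66 = A + 0, so A = 66.
Conserve atomic number: 31 = Z + 1, so Z = 30.
Z = 30 is zinc, so the species is ⁶⁶₃₀Zn.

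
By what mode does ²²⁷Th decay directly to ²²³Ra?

alpha decay

ΔA = 223 − 227 = -4; ΔZ = 88 − 90 = -2.
A drops by 4 and Z drops by 2 — the signature of alpha emission.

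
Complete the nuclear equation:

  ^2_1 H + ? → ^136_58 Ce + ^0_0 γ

Conserve mass number: 2 + A = 136 + 0, so A = 134.
Conserve atomic number: 1 + Z = 58 + 0, so Z = 57.
Z = 57 is lanthanum, so the species is ^134_57 La.

La-134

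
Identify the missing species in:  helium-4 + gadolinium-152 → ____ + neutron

Conserve mass number: 4 + 152 = A + 1, so A = 155.
Conserve atomic number: 2 + 64 = Z + 0, so Z = 66.
Z = 66 is dysprosium, so the species is dysprosium-155.

Dy-155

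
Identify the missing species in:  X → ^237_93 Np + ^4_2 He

Am-241

Conserve mass number: A = 237 + 4, so A = 241.
Conserve atomic number: Z = 93 + 2, so Z = 95.
Z = 95 is americium, so the species is ^241_95 Am.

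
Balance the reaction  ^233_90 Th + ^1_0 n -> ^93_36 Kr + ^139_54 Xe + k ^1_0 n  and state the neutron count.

2

Conserve mass number: 234 = 93 + 139 + k, so k = 234 − 232 = 2.
Check atomic number: 90 = 36 + 54 + 0 = 90. ✓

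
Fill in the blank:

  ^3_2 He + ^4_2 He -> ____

Be-7

Conserve mass number: 3 + 4 = A, so A = 7.
Conserve atomic number: 2 + 2 = Z, so Z = 4.
Z = 4 is beryllium, so the species is ^7_4 Be.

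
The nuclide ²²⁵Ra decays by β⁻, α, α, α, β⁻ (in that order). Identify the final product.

Start: (A, Z) = (225, 88).
After β⁻: (225, 89).
After α: (221, 87).
After α: (217, 85).
After α: (213, 83).
After β⁻: (213, 84).
Z = 84 is polonium.

Po-213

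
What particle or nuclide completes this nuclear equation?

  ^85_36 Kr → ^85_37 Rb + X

beta-minus particle

Conserve mass number: 85 = 85 + A, so A = 0.
Conserve atomic number: 36 = 37 + Z, so Z = -1.
A = 0 and Z = -1 is ^0_-1 e — a beta-minus particle.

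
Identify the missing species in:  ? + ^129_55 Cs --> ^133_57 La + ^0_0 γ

Conserve mass number: A + 129 = 133 + 0, so A = 4.
Conserve atomic number: Z + 55 = 57 + 0, so Z = 2.
A = 4 and Z = 2 is ^4_2 He — an alpha particle.

alpha particle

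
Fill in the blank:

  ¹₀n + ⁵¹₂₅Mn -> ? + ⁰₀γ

Mn-52

Conserve mass number: 1 + 51 = A + 0, so A = 52.
Conserve atomic number: 0 + 25 = Z + 0, so Z = 25.
Z = 25 is manganese, so the species is ⁵²₂₅Mn.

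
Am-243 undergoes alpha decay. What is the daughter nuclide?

Np-239

Alpha decay: mass number changes by -4, atomic number by -2.
A: 243 − 4 = 239; Z: 95 − 2 = 93.
Z = 93 is neptunium, so the daughter is Np-239.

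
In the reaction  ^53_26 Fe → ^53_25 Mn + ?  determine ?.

Conserve mass number: 53 = 53 + A, so A = 0.
Conserve atomic number: 26 = 25 + Z, so Z = 1.
A = 0 and Z = 1 is ^0_1 e — a positron.

positron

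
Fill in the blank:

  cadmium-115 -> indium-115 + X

Conserve mass number: 115 = 115 + A, so A = 0.
Conserve atomic number: 48 = 49 + Z, so Z = -1.
A = 0 and Z = -1 is e⁻ — a beta-minus particle.

beta-minus particle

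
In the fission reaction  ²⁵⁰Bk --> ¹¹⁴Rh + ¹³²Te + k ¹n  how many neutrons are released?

4

Conserve mass number: 250 = 114 + 132 + k, so k = 250 − 246 = 4.
Check atomic number: 97 = 45 + 52 + 0 = 97. ✓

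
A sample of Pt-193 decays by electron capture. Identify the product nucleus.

Ir-193

Electron capture: mass number changes by +0, atomic number by -1.
A: 193 = 193; Z: 78 − 1 = 77.
Z = 77 is iridium, so the daughter is Ir-193.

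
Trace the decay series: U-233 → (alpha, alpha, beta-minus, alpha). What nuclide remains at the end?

Fr-221

Start: (A, Z) = (233, 92).
After α: (229, 90).
After α: (225, 88).
After β⁻: (225, 89).
After α: (221, 87).
Z = 87 is francium.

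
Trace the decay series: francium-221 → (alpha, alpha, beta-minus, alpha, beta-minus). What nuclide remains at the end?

Bi-209

Start: (A, Z) = (221, 87).
After α: (217, 85).
After α: (213, 83).
After β⁻: (213, 84).
After α: (209, 82).
After β⁻: (209, 83).
Z = 83 is bismuth.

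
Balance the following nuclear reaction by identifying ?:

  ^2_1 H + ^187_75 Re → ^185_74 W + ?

Conserve mass number: 2 + 187 = 185 + A, so A = 4.
Conserve atomic number: 1 + 75 = 74 + Z, so Z = 2.
A = 4 and Z = 2 is ^4_2 He — an alpha particle.

alpha particle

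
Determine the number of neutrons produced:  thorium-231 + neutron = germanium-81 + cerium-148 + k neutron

Conserve mass number: 232 = 81 + 148 + k, so k = 232 − 229 = 3.
Check atomic number: 90 = 32 + 58 + 0 = 90. ✓

3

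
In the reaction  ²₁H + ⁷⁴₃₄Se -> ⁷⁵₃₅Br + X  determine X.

neutron

Conserve mass number: 2 + 74 = 75 + A, so A = 1.
Conserve atomic number: 1 + 34 = 35 + Z, so Z = 0.
A = 1 and Z = 0 is ¹₀n — a neutron.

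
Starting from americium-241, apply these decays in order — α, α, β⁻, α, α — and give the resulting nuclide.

Ra-225

Start: (A, Z) = (241, 95).
After α: (237, 93).
After α: (233, 91).
After β⁻: (233, 92).
After α: (229, 90).
After α: (225, 88).
Z = 88 is radium.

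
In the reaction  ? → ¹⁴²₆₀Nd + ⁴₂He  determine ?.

Conserve mass number: A = 142 + 4, so A = 146.
Conserve atomic number: Z = 60 + 2, so Z = 62.
Z = 62 is samarium, so the species is ¹⁴⁶₆₂Sm.

Sm-146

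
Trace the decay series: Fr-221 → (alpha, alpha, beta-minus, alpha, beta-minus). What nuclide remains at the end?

Bi-209

Start: (A, Z) = (221, 87).
After α: (217, 85).
After α: (213, 83).
After β⁻: (213, 84).
After α: (209, 82).
After β⁻: (209, 83).
Z = 83 is bismuth.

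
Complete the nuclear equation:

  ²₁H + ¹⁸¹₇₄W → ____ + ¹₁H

Conserve mass number: 2 + 181 = A + 1, so A = 182.
Conserve atomic number: 1 + 74 = Z + 1, so Z = 74.
Z = 74 is tungsten, so the species is ¹⁸²₇₄W.

W-182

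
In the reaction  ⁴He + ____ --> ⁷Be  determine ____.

Conserve mass number: 4 + A = 7, so A = 3.
Conserve atomic number: 2 + Z = 4, so Z = 2.
Z = 2 is helium, so the species is ³He.

He-3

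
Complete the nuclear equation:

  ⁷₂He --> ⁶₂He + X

neutron

Conserve mass number: 7 = 6 + A, so A = 1.
Conserve atomic number: 2 = 2 + Z, so Z = 0.
A = 1 and Z = 0 is ¹₀n — a neutron.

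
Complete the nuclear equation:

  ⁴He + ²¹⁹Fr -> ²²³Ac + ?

gamma ray

Conserve mass number: 4 + 219 = 223 + A, so A = 0.
Conserve atomic number: 2 + 87 = 89 + Z, so Z = 0.
A = 0 and Z = 0 is γ — a gamma ray.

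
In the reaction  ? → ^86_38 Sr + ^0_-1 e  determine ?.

Conserve mass number: A = 86 + 0, so A = 86.
Conserve atomic number: Z = 38 − 1, so Z = 37.
Z = 37 is rubidium, so the species is ^86_37 Rb.

Rb-86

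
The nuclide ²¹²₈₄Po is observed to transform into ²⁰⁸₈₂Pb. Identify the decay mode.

ΔA = 208 − 212 = -4; ΔZ = 82 − 84 = -2.
A drops by 4 and Z drops by 2 — the signature of alpha emission.

alpha decay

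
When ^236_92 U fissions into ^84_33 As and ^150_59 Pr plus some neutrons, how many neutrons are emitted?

Conserve mass number: 236 = 84 + 150 + k, so k = 236 − 234 = 2.
Check atomic number: 92 = 33 + 59 + 0 = 92. ✓

2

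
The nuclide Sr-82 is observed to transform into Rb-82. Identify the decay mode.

beta-plus decay or electron capture

ΔA = 82 − 82 = 0; ΔZ = 37 − 38 = -1.
A is unchanged and Z drops by 1 — a proton has become a neutron (β⁺ emission or electron capture).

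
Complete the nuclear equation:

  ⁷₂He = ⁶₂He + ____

neutron

Conserve mass number: 7 = 6 + A, so A = 1.
Conserve atomic number: 2 = 2 + Z, so Z = 0.
A = 1 and Z = 0 is ¹₀n — a neutron.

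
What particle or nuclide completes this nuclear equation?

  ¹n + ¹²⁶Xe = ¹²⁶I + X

Conserve mass number: 1 + 126 = 126 + A, so A = 1.
Conserve atomic number: 0 + 54 = 53 + Z, so Z = 1.
A = 1 and Z = 1 is ¹H — a proton.

proton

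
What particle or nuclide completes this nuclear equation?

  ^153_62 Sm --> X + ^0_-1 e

Eu-153

Conserve mass number: 153 = A + 0, so A = 153.
Conserve atomic number: 62 = Z − 1, so Z = 63.
Z = 63 is europium, so the species is ^153_63 Eu.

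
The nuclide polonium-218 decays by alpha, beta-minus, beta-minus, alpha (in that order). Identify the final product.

Start: (A, Z) = (218, 84).
After α: (214, 82).
After β⁻: (214, 83).
After β⁻: (214, 84).
After α: (210, 82).
Z = 82 is lead.

Pb-210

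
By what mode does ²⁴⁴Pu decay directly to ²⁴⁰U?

alpha decay

ΔA = 240 − 244 = -4; ΔZ = 92 − 94 = -2.
A drops by 4 and Z drops by 2 — the signature of alpha emission.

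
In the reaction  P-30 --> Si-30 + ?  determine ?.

positron

Conserve mass number: 30 = 30 + A, so A = 0.
Conserve atomic number: 15 = 14 + Z, so Z = 1.
A = 0 and Z = 1 is e⁺ — a positron.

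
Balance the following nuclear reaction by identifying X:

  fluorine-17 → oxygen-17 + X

positron

Conserve mass number: 17 = 17 + A, so A = 0.
Conserve atomic number: 9 = 8 + Z, so Z = 1.
A = 0 and Z = 1 is e⁺ — a positron.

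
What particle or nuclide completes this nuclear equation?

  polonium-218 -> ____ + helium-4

Conserve mass number: 218 = A + 4, so A = 214.
Conserve atomic number: 84 = Z + 2, so Z = 82.
Z = 82 is lead, so the species is lead-214.

Pb-214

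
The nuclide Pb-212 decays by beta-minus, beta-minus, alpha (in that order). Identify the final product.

Start: (A, Z) = (212, 82).
After β⁻: (212, 83).
After β⁻: (212, 84).
After α: (208, 82).
Z = 82 is lead.

Pb-208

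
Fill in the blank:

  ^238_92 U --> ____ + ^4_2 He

Th-234

Conserve mass number: 238 = A + 4, so A = 234.
Conserve atomic number: 92 = Z + 2, so Z = 90.
Z = 90 is thorium, so the species is ^234_90 Th.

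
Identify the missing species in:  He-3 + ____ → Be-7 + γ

alpha particle

Conserve mass number: 3 + A = 7 + 0, so A = 4.
Conserve atomic number: 2 + Z = 4 + 0, so Z = 2.
A = 4 and Z = 2 is He-4 — an alpha particle.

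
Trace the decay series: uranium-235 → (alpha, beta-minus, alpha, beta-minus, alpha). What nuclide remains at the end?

Start: (A, Z) = (235, 92).
After α: (231, 90).
After β⁻: (231, 91).
After α: (227, 89).
After β⁻: (227, 90).
After α: (223, 88).
Z = 88 is radium.

Ra-223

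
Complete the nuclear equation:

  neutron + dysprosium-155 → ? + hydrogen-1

Tb-155

Conserve mass number: 1 + 155 = A + 1, so A = 155.
Conserve atomic number: 0 + 66 = Z + 1, so Z = 65.
Z = 65 is terbium, so the species is terbium-155.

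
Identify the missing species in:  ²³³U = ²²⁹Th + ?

Conserve mass number: 233 = 229 + A, so A = 4.
Conserve atomic number: 92 = 90 + Z, so Z = 2.
A = 4 and Z = 2 is ⁴He — an alpha particle.

alpha particle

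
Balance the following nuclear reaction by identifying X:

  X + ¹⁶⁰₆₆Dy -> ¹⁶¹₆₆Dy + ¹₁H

deuteron

Conserve mass number: A + 160 = 161 + 1, so A = 2.
Conserve atomic number: Z + 66 = 66 + 1, so Z = 1.
A = 2 and Z = 1 is ²₁H — a deuteron.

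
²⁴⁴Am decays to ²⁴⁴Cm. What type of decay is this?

ΔA = 244 − 244 = 0; ΔZ = 96 − 95 = +1.
A is unchanged and Z rises by 1 — a neutron has become a proton (β⁻ decay).

beta-minus decay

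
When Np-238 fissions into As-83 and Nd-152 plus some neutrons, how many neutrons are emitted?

Conserve mass number: 238 = 83 + 152 + k, so k = 238 − 235 = 3.
Check atomic number: 93 = 33 + 60 + 0 = 93. ✓

3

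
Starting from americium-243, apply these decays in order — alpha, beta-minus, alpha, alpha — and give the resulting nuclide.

Th-231

Start: (A, Z) = (243, 95).
After α: (239, 93).
After β⁻: (239, 94).
After α: (235, 92).
After α: (231, 90).
Z = 90 is thorium.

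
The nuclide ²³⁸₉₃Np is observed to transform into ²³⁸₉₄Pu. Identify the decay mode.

beta-minus decay

ΔA = 238 − 238 = 0; ΔZ = 94 − 93 = +1.
A is unchanged and Z rises by 1 — a neutron has become a proton (β⁻ decay).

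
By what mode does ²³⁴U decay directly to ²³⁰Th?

ΔA = 230 − 234 = -4; ΔZ = 90 − 92 = -2.
A drops by 4 and Z drops by 2 — the signature of alpha emission.

alpha decay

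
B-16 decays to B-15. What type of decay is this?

neutron emission

ΔA = 15 − 16 = -1; ΔZ = 5 − 5 = +0.
A drops by 1 with Z unchanged — a neutron was emitted.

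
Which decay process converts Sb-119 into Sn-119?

ΔA = 119 − 119 = 0; ΔZ = 50 − 51 = -1.
A is unchanged and Z drops by 1 — a proton has become a neutron (β⁺ emission or electron capture).

beta-plus decay or electron capture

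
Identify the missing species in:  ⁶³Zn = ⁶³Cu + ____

Conserve mass number: 63 = 63 + A, so A = 0.
Conserve atomic number: 30 = 29 + Z, so Z = 1.
A = 0 and Z = 1 is e⁺ — a positron.

positron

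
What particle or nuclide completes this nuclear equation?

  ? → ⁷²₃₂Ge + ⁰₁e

As-72

Conserve mass number: A = 72 + 0, so A = 72.
Conserve atomic number: Z = 32 + 1, so Z = 33.
Z = 33 is arsenic, so the species is ⁷²₃₃As.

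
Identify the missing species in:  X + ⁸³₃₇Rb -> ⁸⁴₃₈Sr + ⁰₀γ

Conserve mass number: A + 83 = 84 + 0, so A = 1.
Conserve atomic number: Z + 37 = 38 + 0, so Z = 1.
A = 1 and Z = 1 is ¹₁H — a proton.

proton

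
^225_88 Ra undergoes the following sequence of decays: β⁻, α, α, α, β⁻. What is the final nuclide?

Po-213

Start: (A, Z) = (225, 88).
After β⁻: (225, 89).
After α: (221, 87).
After α: (217, 85).
After α: (213, 83).
After β⁻: (213, 84).
Z = 84 is polonium.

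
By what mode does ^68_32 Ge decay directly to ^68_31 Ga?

beta-plus decay or electron capture

ΔA = 68 − 68 = 0; ΔZ = 31 − 32 = -1.
A is unchanged and Z drops by 1 — a proton has become a neutron (β⁺ emission or electron capture).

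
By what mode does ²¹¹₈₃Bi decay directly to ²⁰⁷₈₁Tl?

alpha decay

ΔA = 207 − 211 = -4; ΔZ = 81 − 83 = -2.
A drops by 4 and Z drops by 2 — the signature of alpha emission.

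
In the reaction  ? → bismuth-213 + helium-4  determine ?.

Conserve mass number: A = 213 + 4, so A = 217.
Conserve atomic number: Z = 83 + 2, so Z = 85.
Z = 85 is astatine, so the species is astatine-217.

At-217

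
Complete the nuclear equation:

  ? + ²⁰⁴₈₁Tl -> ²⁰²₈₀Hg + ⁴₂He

deuteron

Conserve mass number: A + 204 = 202 + 4, so A = 2.
Conserve atomic number: Z + 81 = 80 + 2, so Z = 1.
A = 2 and Z = 1 is ²₁H — a deuteron.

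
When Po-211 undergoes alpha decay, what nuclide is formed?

Pb-207

Alpha decay: mass number changes by -4, atomic number by -2.
A: 211 − 4 = 207; Z: 84 − 2 = 82.
Z = 82 is lead, so the daughter is Pb-207.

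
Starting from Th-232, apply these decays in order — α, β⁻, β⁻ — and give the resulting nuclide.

Start: (A, Z) = (232, 90).
After α: (228, 88).
After β⁻: (228, 89).
After β⁻: (228, 90).
Z = 90 is thorium.

Th-228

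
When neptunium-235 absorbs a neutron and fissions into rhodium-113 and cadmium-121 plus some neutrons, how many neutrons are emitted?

Conserve mass number: 236 = 113 + 121 + k, so k = 236 − 234 = 2.
Check atomic number: 93 = 45 + 48 + 0 = 93. ✓

2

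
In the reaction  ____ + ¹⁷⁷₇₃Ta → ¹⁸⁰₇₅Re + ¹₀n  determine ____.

Conserve mass number: A + 177 = 180 + 1, so A = 4.
Conserve atomic number: Z + 73 = 75 + 0, so Z = 2.
A = 4 and Z = 2 is ⁴₂He — an alpha particle.

alpha particle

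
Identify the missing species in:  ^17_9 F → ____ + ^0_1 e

O-17

Conserve mass number: 17 = A + 0, so A = 17.
Conserve atomic number: 9 = Z + 1, so Z = 8.
Z = 8 is oxygen, so the species is ^17_8 O.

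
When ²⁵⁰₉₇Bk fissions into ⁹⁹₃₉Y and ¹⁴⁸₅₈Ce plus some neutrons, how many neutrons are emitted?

3

Conserve mass number: 250 = 99 + 148 + k, so k = 250 − 247 = 3.
Check atomic number: 97 = 39 + 58 + 0 = 97. ✓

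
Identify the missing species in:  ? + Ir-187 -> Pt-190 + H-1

Conserve mass number: A + 187 = 190 + 1, so A = 4.
Conserve atomic number: Z + 77 = 78 + 1, so Z = 2.
A = 4 and Z = 2 is He-4 — an alpha particle.

alpha particle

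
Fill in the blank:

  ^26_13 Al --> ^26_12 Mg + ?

positron

Conserve mass number: 26 = 26 + A, so A = 0.
Conserve atomic number: 13 = 12 + Z, so Z = 1.
A = 0 and Z = 1 is ^0_1 e — a positron.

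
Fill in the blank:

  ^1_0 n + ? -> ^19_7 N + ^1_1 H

Conserve mass number: 1 + A = 19 + 1, so A = 19.
Conserve atomic number: 0 + Z = 7 + 1, so Z = 8.
Z = 8 is oxygen, so the species is ^19_8 O.

O-19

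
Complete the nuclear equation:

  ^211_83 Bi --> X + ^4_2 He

Tl-207

Conserve mass number: 211 = A + 4, so A = 207.
Conserve atomic number: 83 = Z + 2, so Z = 81.
Z = 81 is thallium, so the species is ^207_81 Tl.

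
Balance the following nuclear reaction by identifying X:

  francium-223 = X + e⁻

Ra-223

Conserve mass number: 223 = A + 0, so A = 223.
Conserve atomic number: 87 = Z − 1, so Z = 88.
Z = 88 is radium, so the species is radium-223.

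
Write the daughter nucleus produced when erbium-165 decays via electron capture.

Electron capture: mass number changes by +0, atomic number by -1.
A: 165 = 165; Z: 68 − 1 = 67.
Z = 67 is holmium, so the daughter is holmium-165.

Ho-165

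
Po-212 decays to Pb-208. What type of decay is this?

alpha decay

ΔA = 208 − 212 = -4; ΔZ = 82 − 84 = -2.
A drops by 4 and Z drops by 2 — the signature of alpha emission.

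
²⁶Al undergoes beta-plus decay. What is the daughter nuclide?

Beta-plus decay: mass number changes by +0, atomic number by -1.
A: 26 = 26; Z: 13 − 1 = 12.
Z = 12 is magnesium, so the daughter is ²⁶Mg.

Mg-26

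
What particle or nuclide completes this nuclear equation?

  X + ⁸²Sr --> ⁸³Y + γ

proton

Conserve mass number: A + 82 = 83 + 0, so A = 1.
Conserve atomic number: Z + 38 = 39 + 0, so Z = 1.
A = 1 and Z = 1 is ¹H — a proton.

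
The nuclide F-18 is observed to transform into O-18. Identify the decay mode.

ΔA = 18 − 18 = 0; ΔZ = 8 − 9 = -1.
A is unchanged and Z drops by 1 — a proton has become a neutron (β⁺ emission or electron capture).

beta-plus decay or electron capture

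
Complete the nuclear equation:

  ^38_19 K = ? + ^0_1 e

Conserve mass number: 38 = A + 0, so A = 38.
Conserve atomic number: 19 = Z + 1, so Z = 18.
Z = 18 is argon, so the species is ^38_18 Ar.

Ar-38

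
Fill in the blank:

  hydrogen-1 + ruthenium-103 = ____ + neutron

Rh-103

Conserve mass number: 1 + 103 = A + 1, so A = 103.
Conserve atomic number: 1 + 44 = Z + 0, so Z = 45.
Z = 45 is rhodium, so the species is rhodium-103.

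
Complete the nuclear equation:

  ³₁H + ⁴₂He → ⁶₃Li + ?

neutron

Conserve mass number: 3 + 4 = 6 + A, so A = 1.
Conserve atomic number: 1 + 2 = 3 + Z, so Z = 0.
A = 1 and Z = 0 is ¹₀n — a neutron.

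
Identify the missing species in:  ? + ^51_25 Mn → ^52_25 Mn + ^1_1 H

Conserve mass number: A + 51 = 52 + 1, so A = 2.
Conserve atomic number: Z + 25 = 25 + 1, so Z = 1.
A = 2 and Z = 1 is ^2_1 H — a deuteron.

deuteron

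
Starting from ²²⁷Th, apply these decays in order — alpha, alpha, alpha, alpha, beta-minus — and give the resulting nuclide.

Bi-211

Start: (A, Z) = (227, 90).
After α: (223, 88).
After α: (219, 86).
After α: (215, 84).
After α: (211, 82).
After β⁻: (211, 83).
Z = 83 is bismuth.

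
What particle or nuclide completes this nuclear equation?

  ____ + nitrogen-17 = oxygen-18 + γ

Conserve mass number: A + 17 = 18 + 0, so A = 1.
Conserve atomic number: Z + 7 = 8 + 0, so Z = 1.
A = 1 and Z = 1 is hydrogen-1 — a proton.

proton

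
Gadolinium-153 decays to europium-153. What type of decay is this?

beta-plus decay or electron capture

ΔA = 153 − 153 = 0; ΔZ = 63 − 64 = -1.
A is unchanged and Z drops by 1 — a proton has become a neutron (β⁺ emission or electron capture).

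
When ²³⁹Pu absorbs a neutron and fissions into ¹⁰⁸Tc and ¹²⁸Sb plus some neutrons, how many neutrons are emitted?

Conserve mass number: 240 = 108 + 128 + k, so k = 240 − 236 = 4.
Check atomic number: 94 = 43 + 51 + 0 = 94. ✓

4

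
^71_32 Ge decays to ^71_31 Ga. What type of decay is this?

beta-plus decay or electron capture

ΔA = 71 − 71 = 0; ΔZ = 31 − 32 = -1.
A is unchanged and Z drops by 1 — a proton has become a neutron (β⁺ emission or electron capture).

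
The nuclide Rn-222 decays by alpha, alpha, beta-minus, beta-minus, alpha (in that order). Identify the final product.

Pb-210

Start: (A, Z) = (222, 86).
After α: (218, 84).
After α: (214, 82).
After β⁻: (214, 83).
After β⁻: (214, 84).
After α: (210, 82).
Z = 82 is lead.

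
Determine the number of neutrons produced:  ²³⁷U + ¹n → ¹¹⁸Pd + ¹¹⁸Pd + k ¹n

2

Conserve mass number: 238 = 118 + 118 + k, so k = 238 − 236 = 2.
Check atomic number: 92 = 46 + 46 + 0 = 92. ✓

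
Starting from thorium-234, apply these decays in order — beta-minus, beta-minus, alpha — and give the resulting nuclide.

Th-230

Start: (A, Z) = (234, 90).
After β⁻: (234, 91).
After β⁻: (234, 92).
After α: (230, 90).
Z = 90 is thorium.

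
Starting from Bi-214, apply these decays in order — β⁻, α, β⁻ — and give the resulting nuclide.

Bi-210

Start: (A, Z) = (214, 83).
After β⁻: (214, 84).
After α: (210, 82).
After β⁻: (210, 83).
Z = 83 is bismuth.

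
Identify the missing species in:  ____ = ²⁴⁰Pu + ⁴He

Conserve mass number: A = 240 + 4, so A = 244.
Conserve atomic number: Z = 94 + 2, so Z = 96.
Z = 96 is curium, so the species is ²⁴⁴Cm.

Cm-244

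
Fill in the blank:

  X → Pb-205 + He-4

Conserve mass number: A = 205 + 4, so A = 209.
Conserve atomic number: Z = 82 + 2, so Z = 84.
Z = 84 is polonium, so the species is Po-209.

Po-209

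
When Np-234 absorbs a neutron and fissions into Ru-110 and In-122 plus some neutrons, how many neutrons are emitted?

Conserve mass number: 235 = 110 + 122 + k, so k = 235 − 232 = 3.
Check atomic number: 93 = 44 + 49 + 0 = 93. ✓

3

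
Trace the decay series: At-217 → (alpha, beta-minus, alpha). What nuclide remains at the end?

Start: (A, Z) = (217, 85).
After α: (213, 83).
After β⁻: (213, 84).
After α: (209, 82).
Z = 82 is lead.

Pb-209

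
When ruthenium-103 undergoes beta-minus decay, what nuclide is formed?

Rh-103

Beta-minus decay: mass number changes by +0, atomic number by +1.
A: 103 = 103; Z: 44 + 1 = 45.
Z = 45 is rhodium, so the daughter is rhodium-103.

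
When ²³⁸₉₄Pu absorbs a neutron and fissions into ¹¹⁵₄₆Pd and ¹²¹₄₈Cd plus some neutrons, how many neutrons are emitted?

3

Conserve mass number: 239 = 115 + 121 + k, so k = 239 − 236 = 3.
Check atomic number: 94 = 46 + 48 + 0 = 94. ✓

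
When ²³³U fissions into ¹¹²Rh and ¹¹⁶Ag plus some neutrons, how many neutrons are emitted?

Conserve mass number: 233 = 112 + 116 + k, so k = 233 − 228 = 5.
Check atomic number: 92 = 45 + 47 + 0 = 92. ✓

5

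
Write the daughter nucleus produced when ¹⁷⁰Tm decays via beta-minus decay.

Beta-minus decay: mass number changes by +0, atomic number by +1.
A: 170 = 170; Z: 69 + 1 = 70.
Z = 70 is ytterbium, so the daughter is ¹⁷⁰Yb.

Yb-170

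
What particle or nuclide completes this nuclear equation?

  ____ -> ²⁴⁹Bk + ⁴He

Conserve mass number: A = 249 + 4, so A = 253.
Conserve atomic number: Z = 97 + 2, so Z = 99.
Z = 99 is einsteinium, so the species is ²⁵³Es.

Es-253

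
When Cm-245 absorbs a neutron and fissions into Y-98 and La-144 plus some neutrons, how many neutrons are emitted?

4

Conserve mass number: 246 = 98 + 144 + k, so k = 246 − 242 = 4.
Check atomic number: 96 = 39 + 57 + 0 = 96. ✓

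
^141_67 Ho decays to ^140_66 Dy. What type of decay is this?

ΔA = 140 − 141 = -1; ΔZ = 66 − 67 = -1.
A drops by 1 and Z drops by 1 — a proton was emitted.

proton emission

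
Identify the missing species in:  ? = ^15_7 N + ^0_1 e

O-15

Conserve mass number: A = 15 + 0, so A = 15.
Conserve atomic number: Z = 7 + 1, so Z = 8.
Z = 8 is oxygen, so the species is ^15_8 O.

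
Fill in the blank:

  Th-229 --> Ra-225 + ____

alpha particle

Conserve mass number: 229 = 225 + A, so A = 4.
Conserve atomic number: 90 = 88 + Z, so Z = 2.
A = 4 and Z = 2 is He-4 — an alpha particle.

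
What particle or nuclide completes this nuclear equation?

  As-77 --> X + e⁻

Conserve mass number: 77 = A + 0, so A = 77.
Conserve atomic number: 33 = Z − 1, so Z = 34.
Z = 34 is selenium, so the species is Se-77.

Se-77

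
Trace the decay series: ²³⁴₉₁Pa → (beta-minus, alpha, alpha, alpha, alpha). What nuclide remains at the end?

Po-218

Start: (A, Z) = (234, 91).
After β⁻: (234, 92).
After α: (230, 90).
After α: (226, 88).
After α: (222, 86).
After α: (218, 84).
Z = 84 is polonium.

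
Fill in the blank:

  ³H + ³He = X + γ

Conserve mass number: 3 + 3 = A + 0, so A = 6.
Conserve atomic number: 1 + 2 = Z + 0, so Z = 3.
Z = 3 is lithium, so the species is ⁶Li.

Li-6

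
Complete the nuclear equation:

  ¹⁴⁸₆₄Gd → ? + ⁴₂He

Sm-144

Conserve mass number: 148 = A + 4, so A = 144.
Conserve atomic number: 64 = Z + 2, so Z = 62.
Z = 62 is samarium, so the species is ¹⁴⁴₆₂Sm.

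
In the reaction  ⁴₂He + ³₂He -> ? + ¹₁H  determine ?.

Li-6

Conserve mass number: 4 + 3 = A + 1, so A = 6.
Conserve atomic number: 2 + 2 = Z + 1, so Z = 3.
Z = 3 is lithium, so the species is ⁶₃Li.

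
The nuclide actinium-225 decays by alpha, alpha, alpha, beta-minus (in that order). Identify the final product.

Po-213

Start: (A, Z) = (225, 89).
After α: (221, 87).
After α: (217, 85).
After α: (213, 83).
After β⁻: (213, 84).
Z = 84 is polonium.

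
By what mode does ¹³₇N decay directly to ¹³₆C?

beta-plus decay or electron capture

ΔA = 13 − 13 = 0; ΔZ = 6 − 7 = -1.
A is unchanged and Z drops by 1 — a proton has become a neutron (β⁺ emission or electron capture).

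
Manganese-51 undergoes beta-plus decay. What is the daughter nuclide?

Cr-51

Beta-plus decay: mass number changes by +0, atomic number by -1.
A: 51 = 51; Z: 25 − 1 = 24.
Z = 24 is chromium, so the daughter is chromium-51.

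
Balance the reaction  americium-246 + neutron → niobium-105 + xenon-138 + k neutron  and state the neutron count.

Conserve mass number: 247 = 105 + 138 + k, so k = 247 − 243 = 4.
Check atomic number: 95 = 41 + 54 + 0 = 95. ✓

4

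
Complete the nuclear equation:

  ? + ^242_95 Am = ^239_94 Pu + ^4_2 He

Conserve mass number: A + 242 = 239 + 4, so A = 1.
Conserve atomic number: Z + 95 = 94 + 2, so Z = 1.
A = 1 and Z = 1 is ^1_1 H — a proton.

proton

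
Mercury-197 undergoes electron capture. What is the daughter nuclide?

Electron capture: mass number changes by +0, atomic number by -1.
A: 197 = 197; Z: 80 − 1 = 79.
Z = 79 is gold, so the daughter is gold-197.

Au-197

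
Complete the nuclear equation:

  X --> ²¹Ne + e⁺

Conserve mass number: A = 21 + 0, so A = 21.
Conserve atomic number: Z = 10 + 1, so Z = 11.
Z = 11 is sodium, so the species is ²¹Na.

Na-21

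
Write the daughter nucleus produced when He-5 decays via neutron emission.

Neutron emission: mass number changes by -1, atomic number by +0.
A: 5 − 1 = 4; Z: 2 = 2.
Z = 2 is helium, so the daughter is He-4.

He-4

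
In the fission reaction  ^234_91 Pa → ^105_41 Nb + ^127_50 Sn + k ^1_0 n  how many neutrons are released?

Conserve mass number: 234 = 105 + 127 + k, so k = 234 − 232 = 2.
Check atomic number: 91 = 41 + 50 + 0 = 91. ✓

2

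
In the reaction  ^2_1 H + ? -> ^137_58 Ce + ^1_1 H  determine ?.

Ce-136

Conserve mass number: 2 + A = 137 + 1, so A = 136.
Conserve atomic number: 1 + Z = 58 + 1, so Z = 58.
Z = 58 is cerium, so the species is ^136_58 Ce.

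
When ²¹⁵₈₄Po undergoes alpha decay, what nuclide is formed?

Pb-211

Alpha decay: mass number changes by -4, atomic number by -2.
A: 215 − 4 = 211; Z: 84 − 2 = 82.
Z = 82 is lead, so the daughter is ²¹¹₈₂Pb.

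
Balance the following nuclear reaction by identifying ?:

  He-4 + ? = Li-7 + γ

Conserve mass number: 4 + A = 7 + 0, so A = 3.
Conserve atomic number: 2 + Z = 3 + 0, so Z = 1.
A = 3 and Z = 1 is H-3 — a triton.

triton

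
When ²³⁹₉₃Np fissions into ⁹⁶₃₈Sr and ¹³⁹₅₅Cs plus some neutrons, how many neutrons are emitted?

4

Conserve mass number: 239 = 96 + 139 + k, so k = 239 − 235 = 4.
Check atomic number: 93 = 38 + 55 + 0 = 93. ✓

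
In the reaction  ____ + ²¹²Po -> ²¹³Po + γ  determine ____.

neutron

Conserve mass number: A + 212 = 213 + 0, so A = 1.
Conserve atomic number: Z + 84 = 84 + 0, so Z = 0.
A = 1 and Z = 0 is ¹n — a neutron.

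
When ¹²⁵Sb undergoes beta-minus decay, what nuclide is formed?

Beta-minus decay: mass number changes by +0, atomic number by +1.
A: 125 = 125; Z: 51 + 1 = 52.
Z = 52 is tellurium, so the daughter is ¹²⁵Te.

Te-125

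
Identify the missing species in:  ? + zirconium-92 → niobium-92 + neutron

Conserve mass number: A + 92 = 92 + 1, so A = 1.
Conserve atomic number: Z + 40 = 41 + 0, so Z = 1.
A = 1 and Z = 1 is hydrogen-1 — a proton.

proton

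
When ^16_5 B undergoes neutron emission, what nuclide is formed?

B-15

Neutron emission: mass number changes by -1, atomic number by +0.
A: 16 − 1 = 15; Z: 5 = 5.
Z = 5 is boron, so the daughter is ^15_5 B.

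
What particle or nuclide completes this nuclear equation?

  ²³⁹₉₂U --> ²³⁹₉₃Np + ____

Conserve mass number: 239 = 239 + A, so A = 0.
Conserve atomic number: 92 = 93 + Z, so Z = -1.
A = 0 and Z = -1 is ⁰₋₁e — a beta-minus particle.

beta-minus particle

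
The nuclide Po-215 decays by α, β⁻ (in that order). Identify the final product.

Bi-211

Start: (A, Z) = (215, 84).
After α: (211, 82).
After β⁻: (211, 83).
Z = 83 is bismuth.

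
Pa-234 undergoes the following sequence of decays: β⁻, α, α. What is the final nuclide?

Start: (A, Z) = (234, 91).
After β⁻: (234, 92).
After α: (230, 90).
After α: (226, 88).
Z = 88 is radium.

Ra-226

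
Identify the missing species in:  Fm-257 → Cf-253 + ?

alpha particle

Conserve mass number: 257 = 253 + A, so A = 4.
Conserve atomic number: 100 = 98 + Z, so Z = 2.
A = 4 and Z = 2 is He-4 — an alpha particle.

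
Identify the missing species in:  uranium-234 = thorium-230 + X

Conserve mass number: 234 = 230 + A, so A = 4.
Conserve atomic number: 92 = 90 + Z, so Z = 2.
A = 4 and Z = 2 is helium-4 — an alpha particle.

alpha particle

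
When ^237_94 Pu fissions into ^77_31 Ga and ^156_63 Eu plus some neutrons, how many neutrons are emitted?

4

Conserve mass number: 237 = 77 + 156 + k, so k = 237 − 233 = 4.
Check atomic number: 94 = 31 + 63 + 0 = 94. ✓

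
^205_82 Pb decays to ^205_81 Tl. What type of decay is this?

beta-plus decay or electron capture

ΔA = 205 − 205 = 0; ΔZ = 81 − 82 = -1.
A is unchanged and Z drops by 1 — a proton has become a neutron (β⁺ emission or electron capture).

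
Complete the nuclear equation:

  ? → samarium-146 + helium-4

Gd-150

Conserve mass number: A = 146 + 4, so A = 150.
Conserve atomic number: Z = 62 + 2, so Z = 64.
Z = 64 is gadolinium, so the species is gadolinium-150.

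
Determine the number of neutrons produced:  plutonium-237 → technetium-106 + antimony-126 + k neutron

Conserve mass number: 237 = 106 + 126 + k, so k = 237 − 232 = 5.
Check atomic number: 94 = 43 + 51 + 0 = 94. ✓

5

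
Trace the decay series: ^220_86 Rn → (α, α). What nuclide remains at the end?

Start: (A, Z) = (220, 86).
After α: (216, 84).
After α: (212, 82).
Z = 82 is lead.

Pb-212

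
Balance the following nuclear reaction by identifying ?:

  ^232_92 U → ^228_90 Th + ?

Conserve mass number: 232 = 228 + A, so A = 4.
Conserve atomic number: 92 = 90 + Z, so Z = 2.
A = 4 and Z = 2 is ^4_2 He — an alpha particle.

alpha particle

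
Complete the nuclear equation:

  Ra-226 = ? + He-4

Conserve mass number: 226 = A + 4, so A = 222.
Conserve atomic number: 88 = Z + 2, so Z = 86.
Z = 86 is radon, so the species is Rn-222.

Rn-222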